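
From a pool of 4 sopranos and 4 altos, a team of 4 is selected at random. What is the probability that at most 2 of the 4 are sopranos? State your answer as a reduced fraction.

53/70

There are C(8,4) = 70 ways to choose the 4.
Favorable selections (at most 2 sopranos): C(4,0)·C(4,4) + C(4,1)·C(4,3) + C(4,2)·C(4,2) = 1 + 16 + 36 = 53.
Probability = 53/70.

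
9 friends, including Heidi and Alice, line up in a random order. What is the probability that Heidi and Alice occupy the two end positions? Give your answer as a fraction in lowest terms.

There are 9! = 362880 arrangements.
Place Heidi and Alice at the ends in 2 ways, arrange the remaining 7 in 7! = 5040 ways: 2·5040 = 10080.
Probability = 10080/362880 = 1/36.

1/36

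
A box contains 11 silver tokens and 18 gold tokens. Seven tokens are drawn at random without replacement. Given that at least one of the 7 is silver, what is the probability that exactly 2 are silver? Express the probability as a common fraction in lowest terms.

1190/3861

Work in counts. Selections with at least one silver: C(29,7) − C(18,7) = 1560780 − 31824 = 1528956.
Of those, selections where exactly 2 are silver: C(11,2)·C(18,5) = 55·8568 = 471240.
Conditional probability = 471240/1528956 = 1190/3861.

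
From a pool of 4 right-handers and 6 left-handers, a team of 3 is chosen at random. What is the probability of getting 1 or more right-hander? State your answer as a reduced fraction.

Total selections: C(10,3) = 120.
The complement is all 3 are left-handers: C(6,3) = 20.
Probability = 1 − 20/120 = 100/120 = 5/6.

5/6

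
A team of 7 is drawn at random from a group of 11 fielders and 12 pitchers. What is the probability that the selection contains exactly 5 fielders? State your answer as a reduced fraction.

The sample space is all 7-subsets of the 23: C(23,7) = 245157.
Selections with exactly 5 fielders: choose 5 of the 11 fielders and 2 of the 12 pitchers, C(11,5)·C(12,2) = 462·66 = 30492.
Probability = 30492/245157 = 924/7429.

924/7429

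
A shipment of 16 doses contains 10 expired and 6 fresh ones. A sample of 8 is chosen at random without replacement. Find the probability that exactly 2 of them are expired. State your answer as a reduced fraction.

1/286

The sample space is all 8-subsets of the 16: C(16,8) = 12870.
Selections with exactly 2 expired: choose 2 of the 10 expired and 6 of the 6 fresh, C(10,2)·C(6,6) = 45·1 = 45.
Probability = 45/12870 = 1/286.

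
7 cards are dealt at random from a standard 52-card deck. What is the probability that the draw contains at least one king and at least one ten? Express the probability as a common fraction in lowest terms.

There are C(52,7) = 133784560 possible draws.
By inclusion-exclusion on the complements, draws missing all kings or all tens: C(48,7) + C(48,7) − C(44,7) = 73629072 + 73629072 − 38320568 = 108937576.
So draws with at least one of each: 133784560 − 108937576 = 24846984, probability 24846984/133784560 = 3105873/16723070.

3105873/16723070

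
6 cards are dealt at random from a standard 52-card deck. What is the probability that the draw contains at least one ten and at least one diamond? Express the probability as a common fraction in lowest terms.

There are C(52,6) = 20358520 possible draws.
By inclusion-exclusion on the complements, draws missing all tens or all diamonds: C(48,6) + C(39,6) − C(36,6) = 12271512 + 3262623 − 1947792 = 13586343.
So draws with at least one of each: 20358520 − 13586343 = 6772177, probability 6772177/20358520.

6772177/20358520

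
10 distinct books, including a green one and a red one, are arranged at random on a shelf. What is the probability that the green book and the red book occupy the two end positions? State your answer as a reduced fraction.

There are 10! = 3628800 arrangements.
Place the green book and the red book at the ends in 2 ways, arrange the remaining 8 in 8! = 40320 ways: 2·40320 = 80640.
Probability = 80640/3628800 = 1/45.

1/45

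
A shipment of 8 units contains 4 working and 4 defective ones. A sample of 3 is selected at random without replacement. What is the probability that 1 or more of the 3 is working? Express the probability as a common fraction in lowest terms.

Total selections: C(8,3) = 56.
The complement is all 3 are defective: C(4,3) = 4.
Probability = 1 − 4/56 = 52/56 = 13/14.

13/14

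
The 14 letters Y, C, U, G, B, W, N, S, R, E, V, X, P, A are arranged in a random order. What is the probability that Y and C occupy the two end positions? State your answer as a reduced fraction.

1/91

There are 14! = 87178291200 arrangements.
Place Y and C at the ends in 2 ways, arrange the remaining 12 in 12! = 479001600 ways: 2·479001600 = 958003200.
Probability = 958003200/87178291200 = 1/91.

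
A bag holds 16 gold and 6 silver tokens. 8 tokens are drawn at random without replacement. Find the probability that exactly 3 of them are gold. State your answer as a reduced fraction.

112/10659

There are C(22,8) = 319770 ways to choose 8 from 22.
Selections with exactly 3 gold: choose 3 of the 16 gold and 5 of the 6 silver, C(16,3)·C(6,5) = 560·6 = 3360.
Probability = 3360/319770 = 112/10659.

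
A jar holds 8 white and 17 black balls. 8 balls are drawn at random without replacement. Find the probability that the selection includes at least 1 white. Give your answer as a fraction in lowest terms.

19223/19665

Total selections: C(25,8) = 1081575.
The complement is all 8 are black: C(17,8) = 24310.
Probability = 1 − 24310/1081575 = 1057265/1081575 = 19223/19665.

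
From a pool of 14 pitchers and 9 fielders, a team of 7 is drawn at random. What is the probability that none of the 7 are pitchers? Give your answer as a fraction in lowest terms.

There are C(23,7) = 245157 possible selections.
Selections with no pitchers (all fielders): C(9,7) = 36.
Probability = 36/245157 = 12/81719.

12/81719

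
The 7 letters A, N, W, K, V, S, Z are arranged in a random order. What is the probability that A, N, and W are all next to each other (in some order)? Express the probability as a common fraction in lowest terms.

There are 7! = 5040 arrangements.
Treat the three as one block: 5! placements × 3! orders within the block = 120·6 = 720.
Probability = 720/5040 = 1/7.

1/7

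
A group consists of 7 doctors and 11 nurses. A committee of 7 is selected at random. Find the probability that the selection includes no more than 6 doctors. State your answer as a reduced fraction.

31823/31824

Total selections: C(18,7) = 31824.
Favorable selections (no more than 6 doctors): C(7,0)·C(11,7) + C(7,1)·C(11,6) + C(7,2)·C(11,5) + C(7,3)·C(11,4) + C(7,4)·C(11,3) + C(7,5)·C(11,2) + C(7,6)·C(11,1) = 330 + 3234 + 9702 + 11550 + 5775 + 1155 + 77 = 31823.
Probability = 31823/31824.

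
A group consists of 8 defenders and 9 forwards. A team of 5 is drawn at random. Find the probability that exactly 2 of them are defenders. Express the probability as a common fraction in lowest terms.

Total number of selections: C(17,5) = 6188.
Selections with exactly 2 defenders: choose 2 of the 8 defenders and 3 of the 9 forwards, C(8,2)·C(9,3) = 28·84 = 2352.
Probability = 2352/6188 = 84/221.

84/221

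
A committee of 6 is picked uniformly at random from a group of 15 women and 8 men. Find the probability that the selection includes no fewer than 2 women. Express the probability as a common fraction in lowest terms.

14297/14421

Total selections: C(23,6) = 100947.
Count the complement (fewer than 2 women): C(15,0)·C(8,6) + C(15,1)·C(8,5) = 28 + 840 = 868.
Probability = 1 − 868/100947 = 100079/100947 = 14297/14421.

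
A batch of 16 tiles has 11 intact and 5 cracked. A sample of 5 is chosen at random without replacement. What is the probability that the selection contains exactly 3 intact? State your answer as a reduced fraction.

Total number of selections: C(16,5) = 4368.
Selections with exactly 3 intact: choose 3 of the 11 intact and 2 of the 5 cracked, C(11,3)·C(5,2) = 165·10 = 1650.
Probability = 1650/4368 = 275/728.

275/728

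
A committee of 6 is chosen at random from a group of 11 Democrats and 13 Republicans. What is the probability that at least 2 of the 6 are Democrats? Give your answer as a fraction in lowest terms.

There are C(24,6) = 134596 ways to choose the 6.
Favorable selections (at least 2 Democrats): C(11,2)·C(13,4) + C(11,3)·C(13,3) + C(11,4)·C(13,2) + C(11,5)·C(13,1) + C(11,6)·C(13,0) = 39325 + 47190 + 25740 + 6006 + 462 = 118723.
Probability = 118723/134596 = 10793/12236.

10793/12236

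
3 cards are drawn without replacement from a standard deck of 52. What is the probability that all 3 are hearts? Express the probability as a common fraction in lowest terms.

11/850

There are C(52,3) = 22100 possible 3-card hands.
Hands that are all hearts: C(13,3) = 286.
Probability = 286/22100 = 11/850.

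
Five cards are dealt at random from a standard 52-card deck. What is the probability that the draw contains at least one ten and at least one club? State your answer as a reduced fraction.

There are C(52,5) = 2598960 possible draws.
By inclusion-exclusion on the complements, draws missing all tens or all clubs: C(48,5) + C(39,5) − C(36,5) = 1712304 + 575757 − 376992 = 1911069.
So draws with at least one of each: 2598960 − 1911069 = 687891, probability 687891/2598960 = 229297/866320.

229297/866320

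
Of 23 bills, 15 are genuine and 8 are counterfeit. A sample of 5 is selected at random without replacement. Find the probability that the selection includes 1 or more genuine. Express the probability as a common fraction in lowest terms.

4799/4807

Total selections: C(23,5) = 33649.
Favorable selections (1 or more genuine): C(15,1)·C(8,4) + C(15,2)·C(8,3) + C(15,3)·C(8,2) + C(15,4)·C(8,1) + C(15,5)·C(8,0) = 1050 + 5880 + 12740 + 10920 + 3003 = 33593.
Probability = 33593/33649 = 4799/4807.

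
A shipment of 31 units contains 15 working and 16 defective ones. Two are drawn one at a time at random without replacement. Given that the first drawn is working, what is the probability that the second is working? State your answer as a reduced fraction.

After removing one working, 30 remain: 14 working and 16 defective.
So the probability the next is working is 14/30 = 7/15.

7/15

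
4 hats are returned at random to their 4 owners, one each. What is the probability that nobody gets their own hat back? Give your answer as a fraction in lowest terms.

3/8

There are 4! = 24 assignments.
By inclusion-exclusion, assignments with no fixed points: C(4,0)·4! − C(4,1)·3! + C(4,2)·2! − C(4,3)·1! + C(4,4)·0! = 9.
Probability = 9/24 = 3/8.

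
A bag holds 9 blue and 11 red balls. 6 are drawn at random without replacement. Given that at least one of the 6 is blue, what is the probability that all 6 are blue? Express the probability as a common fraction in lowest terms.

Work in counts. Selections with at least one blue: C(20,6) − C(11,6) = 38760 − 462 = 38298.
Of those, selections where all 6 are blue: C(9,6) = 84.
Conditional probability = 84/38298 = 14/6383.

14/6383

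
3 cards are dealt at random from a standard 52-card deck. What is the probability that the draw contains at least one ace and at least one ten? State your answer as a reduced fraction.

There are C(52,3) = 22100 possible draws.
By inclusion-exclusion on the complements, draws missing all aces or all tens: C(48,3) + C(48,3) − C(44,3) = 17296 + 17296 − 13244 = 21348.
So draws with at least one of each: 22100 − 21348 = 752, probability 752/22100 = 188/5525.

188/5525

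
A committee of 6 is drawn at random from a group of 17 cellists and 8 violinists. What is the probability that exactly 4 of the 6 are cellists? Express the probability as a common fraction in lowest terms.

The sample space is all 6-subsets of the 25: C(25,6) = 177100.
Selections with exactly 4 cellists: choose 4 of the 17 cellists and 2 of the 8 violinists, C(17,4)·C(8,2) = 2380·28 = 66640.
Probability = 66640/177100 = 476/1265.

476/1265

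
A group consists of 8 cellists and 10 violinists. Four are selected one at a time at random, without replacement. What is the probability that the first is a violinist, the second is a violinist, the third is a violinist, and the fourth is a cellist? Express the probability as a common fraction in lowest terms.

4/51

Multiply the conditional probabilities at each draw: 10/18 · 9/17 · 8/16 · 8/15 = 5760/73440 = 4/51.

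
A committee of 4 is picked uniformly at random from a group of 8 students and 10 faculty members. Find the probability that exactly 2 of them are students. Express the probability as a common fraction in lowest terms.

There are C(18,4) = 3060 ways to choose 4 from 18.
Selections with exactly 2 students: choose 2 of the 8 students and 2 of the 10 faculty members, C(8,2)·C(10,2) = 28·45 = 1260.
Probability = 1260/3060 = 7/17.

7/17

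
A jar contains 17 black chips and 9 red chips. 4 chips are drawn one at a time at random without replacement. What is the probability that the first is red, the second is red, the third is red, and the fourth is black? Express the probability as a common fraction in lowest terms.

357/14950

Multiply the conditional probabilities at each draw: 9/26 · 8/25 · 7/24 · 17/23 = 8568/358800 = 357/14950.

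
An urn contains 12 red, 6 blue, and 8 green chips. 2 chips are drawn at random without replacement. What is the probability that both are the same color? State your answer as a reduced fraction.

109/325

There are C(26,2) = 325 ways to draw 2 chips.
All same color: C(12,2) + C(6,2) + C(8,2) = 66 + 15 + 28 = 109.
Probability = 109/325.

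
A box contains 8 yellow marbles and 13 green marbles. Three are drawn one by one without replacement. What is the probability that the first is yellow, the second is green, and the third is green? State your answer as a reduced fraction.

104/665

Multiply the conditional probabilities at each draw: 8/21 · 13/20 · 12/19 = 1248/7980 = 104/665.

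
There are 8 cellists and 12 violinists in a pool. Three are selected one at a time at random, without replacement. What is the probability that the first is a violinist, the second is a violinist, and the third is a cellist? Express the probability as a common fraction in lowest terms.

44/285

Multiply the conditional probabilities at each draw: 12/20 · 11/19 · 8/18 = 1056/6840 = 44/285.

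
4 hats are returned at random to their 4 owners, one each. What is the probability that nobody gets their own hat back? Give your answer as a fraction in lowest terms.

3/8

There are 4! = 24 assignments.
By inclusion-exclusion, assignments with no fixed points: C(4,0)·4! − C(4,1)·3! + C(4,2)·2! − C(4,3)·1! + C(4,4)·0! = 9.
Probability = 9/24 = 3/8.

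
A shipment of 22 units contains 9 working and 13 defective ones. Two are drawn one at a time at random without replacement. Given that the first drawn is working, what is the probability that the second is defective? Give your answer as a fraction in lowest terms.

After removing one working, 21 remain: 8 working and 13 defective.
So the probability the next is defective is 13/21.

13/21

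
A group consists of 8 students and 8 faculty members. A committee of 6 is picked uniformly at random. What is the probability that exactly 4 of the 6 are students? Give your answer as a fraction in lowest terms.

Total number of selections: C(16,6) = 8008.
Selections with exactly 4 students: choose 4 of the 8 students and 2 of the 8 faculty members, C(8,4)·C(8,2) = 70·28 = 1960.
Probability = 1960/8008 = 35/143.

35/143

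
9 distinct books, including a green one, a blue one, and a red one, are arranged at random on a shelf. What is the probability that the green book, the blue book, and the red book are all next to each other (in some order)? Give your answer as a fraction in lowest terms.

1/12

There are 9! = 362880 arrangements.
Treat the three as one block: 7! placements × 3! orders within the block = 5040·6 = 30240.
Probability = 30240/362880 = 1/12.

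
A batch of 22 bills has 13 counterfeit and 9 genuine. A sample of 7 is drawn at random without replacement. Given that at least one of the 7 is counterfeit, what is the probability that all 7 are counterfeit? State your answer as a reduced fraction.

Work in counts. Selections with at least one counterfeit: C(22,7) − C(9,7) = 170544 − 36 = 170508.
Of those, selections where all 7 are counterfeit: C(13,7) = 1716.
Conditional probability = 1716/170508 = 11/1093.

11/1093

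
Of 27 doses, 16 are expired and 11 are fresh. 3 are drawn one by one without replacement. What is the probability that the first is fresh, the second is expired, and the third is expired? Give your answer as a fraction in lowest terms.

88/585

Multiply the conditional probabilities at each draw: 11/27 · 16/26 · 15/25 = 2640/17550 = 88/585.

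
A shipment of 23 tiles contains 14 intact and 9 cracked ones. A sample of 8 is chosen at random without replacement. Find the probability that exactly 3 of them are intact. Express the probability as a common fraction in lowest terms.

7644/81719

Total number of selections: C(23,8) = 490314.
Selections with exactly 3 intact: choose 3 of the 14 intact and 5 of the 9 cracked, C(14,3)·C(9,5) = 364·126 = 45864.
Probability = 45864/490314 = 7644/81719.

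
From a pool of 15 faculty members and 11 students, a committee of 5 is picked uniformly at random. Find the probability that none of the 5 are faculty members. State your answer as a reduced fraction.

There are C(26,5) = 65780 possible selections.
Selections with no faculty members (all students): C(11,5) = 462.
Probability = 462/65780 = 21/2990.

21/2990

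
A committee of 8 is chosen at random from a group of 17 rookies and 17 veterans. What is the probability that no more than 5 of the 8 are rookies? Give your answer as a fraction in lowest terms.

5449/6138

There are C(34,8) = 18156204 ways to choose the 8.
Count the complement (more than 5 rookies): C(17,6)·C(17,2) + C(17,7)·C(17,1) + C(17,8)·C(17,0) = 1683136 + 330616 + 24310 = 2038062.
Probability = 1 − 2038062/18156204 = 16118142/18156204 = 5449/6138.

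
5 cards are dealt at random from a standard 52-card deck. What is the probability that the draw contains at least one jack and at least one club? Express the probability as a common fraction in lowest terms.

229297/866320

There are C(52,5) = 2598960 possible draws.
By inclusion-exclusion on the complements, draws missing all jacks or all clubs: C(48,5) + C(39,5) − C(36,5) = 1712304 + 575757 − 376992 = 1911069.
So draws with at least one of each: 2598960 − 1911069 = 687891, probability 687891/2598960 = 229297/866320.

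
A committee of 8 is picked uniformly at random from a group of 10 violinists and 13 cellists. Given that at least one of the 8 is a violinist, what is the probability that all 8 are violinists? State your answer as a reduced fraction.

15/163009

Work in counts. Selections with at least one violinist: C(23,8) − C(13,8) = 490314 − 1287 = 489027.
Of those, selections where all 8 are violinists: C(10,8) = 45.
Conditional probability = 45/489027 = 15/163009.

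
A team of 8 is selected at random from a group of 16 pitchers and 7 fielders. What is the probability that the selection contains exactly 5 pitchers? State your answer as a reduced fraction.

The sample space is all 8-subsets of the 23: C(23,8) = 490314.
Selections with exactly 5 pitchers: choose 5 of the 16 pitchers and 3 of the 7 fielders, C(16,5)·C(7,3) = 4368·35 = 152880.
Probability = 152880/490314 = 25480/81719.

25480/81719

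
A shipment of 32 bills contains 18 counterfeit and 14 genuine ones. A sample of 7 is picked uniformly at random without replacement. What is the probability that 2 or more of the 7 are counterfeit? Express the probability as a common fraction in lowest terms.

There are C(32,7) = 3365856 ways to choose the 7.
Count the complement (fewer than 2 counterfeit): C(18,0)·C(14,7) + C(18,1)·C(14,6) = 3432 + 54054 = 57486.
Probability = 1 − 57486/3365856 = 3308370/3365856 = 42415/43152.

42415/43152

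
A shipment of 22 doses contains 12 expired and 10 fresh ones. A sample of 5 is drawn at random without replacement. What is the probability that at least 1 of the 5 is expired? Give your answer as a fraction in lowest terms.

There are C(22,5) = 26334 ways to choose the 5.
The complement is all 5 are fresh: C(10,5) = 252.
Probability = 1 − 252/26334 = 26082/26334 = 207/209.

207/209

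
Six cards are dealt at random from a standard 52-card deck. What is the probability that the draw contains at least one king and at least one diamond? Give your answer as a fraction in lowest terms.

6772177/20358520

There are C(52,6) = 20358520 possible draws.
By inclusion-exclusion on the complements, draws missing all kings or all diamonds: C(48,6) + C(39,6) − C(36,6) = 12271512 + 3262623 − 1947792 = 13586343.
So draws with at least one of each: 20358520 − 13586343 = 6772177, probability 6772177/20358520.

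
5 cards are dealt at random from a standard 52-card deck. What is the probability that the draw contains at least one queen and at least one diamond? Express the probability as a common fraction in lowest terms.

There are C(52,5) = 2598960 possible draws.
By inclusion-exclusion on the complements, draws missing all queens or all diamonds: C(48,5) + C(39,5) − C(36,5) = 1712304 + 575757 − 376992 = 1911069.
So draws with at least one of each: 2598960 − 1911069 = 687891, probability 687891/2598960 = 229297/866320.

229297/866320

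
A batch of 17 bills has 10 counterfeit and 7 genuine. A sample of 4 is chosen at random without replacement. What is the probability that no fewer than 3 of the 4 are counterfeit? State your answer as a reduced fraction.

There are C(17,4) = 2380 ways to choose the 4.
Favorable selections (no fewer than 3 counterfeit): C(10,3)·C(7,1) + C(10,4)·C(7,0) = 840 + 210 = 1050.
Probability = 1050/2380 = 15/34.

15/34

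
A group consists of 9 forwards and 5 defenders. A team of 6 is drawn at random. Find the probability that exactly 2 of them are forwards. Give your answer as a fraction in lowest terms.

60/1001

The sample space is all 6-subsets of the 14: C(14,6) = 3003.
Selections with exactly 2 forwards: choose 2 of the 9 forwards and 4 of the 5 defenders, C(9,2)·C(5,4) = 36·5 = 180.
Probability = 180/3003 = 60/1001.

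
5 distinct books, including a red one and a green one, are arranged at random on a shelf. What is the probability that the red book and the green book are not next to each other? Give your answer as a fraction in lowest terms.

There are 5! = 120 arrangements.
Arrangements with the red book and the green book adjacent: 2·4! = 48.
So not adjacent: 120 − 48 = 72, probability 72/120 = 3/5.

3/5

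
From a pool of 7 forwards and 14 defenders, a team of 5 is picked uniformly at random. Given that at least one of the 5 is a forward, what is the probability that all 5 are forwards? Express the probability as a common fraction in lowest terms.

3/2621

Work in counts. Selections with at least one forward: C(21,5) − C(14,5) = 20349 − 2002 = 18347.
Of those, selections where all 5 are forwards: C(7,5) = 21.
Conditional probability = 21/18347 = 3/2621.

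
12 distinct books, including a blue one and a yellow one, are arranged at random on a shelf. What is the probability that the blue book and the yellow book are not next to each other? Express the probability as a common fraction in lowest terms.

5/6

There are 12! = 479001600 arrangements.
Arrangements with the blue book and the yellow book adjacent: 2·11! = 79833600.
So not adjacent: 479001600 − 79833600 = 399168000, probability 399168000/479001600 = 5/6.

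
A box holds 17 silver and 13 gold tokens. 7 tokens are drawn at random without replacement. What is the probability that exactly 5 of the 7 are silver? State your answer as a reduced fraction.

1547/6525

Total number of selections: C(30,7) = 2035800.
Selections with exactly 5 silver: choose 5 of the 17 silver and 2 of the 13 gold, C(17,5)·C(13,2) = 6188·78 = 482664.
Probability = 482664/2035800 = 1547/6525.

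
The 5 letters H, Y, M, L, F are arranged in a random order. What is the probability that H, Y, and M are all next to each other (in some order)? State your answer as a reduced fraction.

There are 5! = 120 arrangements.
Treat the three as one block: 3! placements × 3! orders within the block = 6·6 = 36.
Probability = 36/120 = 3/10.

3/10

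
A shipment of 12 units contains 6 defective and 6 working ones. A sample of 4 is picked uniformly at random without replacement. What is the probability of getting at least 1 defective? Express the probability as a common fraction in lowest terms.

32/33

Total selections: C(12,4) = 495.
The complement is all 4 are working: C(6,4) = 15.
Probability = 1 − 15/495 = 480/495 = 32/33.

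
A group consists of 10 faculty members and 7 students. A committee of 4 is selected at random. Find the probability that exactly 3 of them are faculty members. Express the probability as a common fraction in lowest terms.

6/17

There are C(17,4) = 2380 ways to choose 4 from 17.
Selections with exactly 3 faculty members: choose 3 of the 10 faculty members and 1 of the 7 students, C(10,3)·C(7,1) = 120·7 = 840.
Probability = 840/2380 = 6/17.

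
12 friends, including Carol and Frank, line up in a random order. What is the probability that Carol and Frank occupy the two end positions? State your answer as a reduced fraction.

There are 12! = 479001600 arrangements.
Place Carol and Frank at the ends in 2 ways, arrange the remaining 10 in 10! = 3628800 ways: 2·3628800 = 7257600.
Probability = 7257600/479001600 = 1/66.

1/66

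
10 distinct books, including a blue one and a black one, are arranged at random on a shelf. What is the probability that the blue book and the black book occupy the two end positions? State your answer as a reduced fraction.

1/45

There are 10! = 3628800 arrangements.
Place the blue book and the black book at the ends in 2 ways, arrange the remaining 8 in 8! = 40320 ways: 2·40320 = 80640.
Probability = 80640/3628800 = 1/45.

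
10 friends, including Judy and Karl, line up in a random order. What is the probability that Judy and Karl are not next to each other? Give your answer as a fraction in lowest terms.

There are 10! = 3628800 arrangements.
Arrangements with Judy and Karl adjacent: 2·9! = 725760.
So not adjacent: 3628800 − 725760 = 2903040, probability 2903040/3628800 = 4/5.

4/5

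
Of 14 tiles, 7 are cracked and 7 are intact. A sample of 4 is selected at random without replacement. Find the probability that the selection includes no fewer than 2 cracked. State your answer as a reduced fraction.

Total selections: C(14,4) = 1001.
Count the complement (fewer than 2 cracked): C(7,0)·C(7,4) + C(7,1)·C(7,3) = 35 + 245 = 280.
Probability = 1 − 280/1001 = 721/1001 = 103/143.

103/143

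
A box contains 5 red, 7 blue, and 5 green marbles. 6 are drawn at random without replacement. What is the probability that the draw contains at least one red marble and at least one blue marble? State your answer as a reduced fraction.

803/884

There are C(17,6) = 12376 possible draws.
By inclusion-exclusion on the complements, draws missing all red or all blue: C(12,6) + C(10,6) − C(5,6) = 924 + 210 − 0 = 1134.
So draws with at least one of each: 12376 − 1134 = 11242, probability 11242/12376 = 803/884.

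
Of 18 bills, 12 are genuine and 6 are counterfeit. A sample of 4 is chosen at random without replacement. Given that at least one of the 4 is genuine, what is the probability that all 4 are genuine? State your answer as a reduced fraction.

33/203

Work in counts. Selections with at least one genuine: C(18,4) − C(6,4) = 3060 − 15 = 3045.
Of those, selections where all 4 are genuine: C(12,4) = 495.
Conditional probability = 495/3045 = 33/203.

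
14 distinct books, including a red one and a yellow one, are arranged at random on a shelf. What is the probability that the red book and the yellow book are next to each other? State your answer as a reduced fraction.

There are 14! = 87178291200 arrangements.
Treat the red book and the yellow book as a block: 13! arrangements of the blocks × 2 orders within the block = 2·6227020800 = 12454041600.
Probability = 12454041600/87178291200 = 1/7.

1/7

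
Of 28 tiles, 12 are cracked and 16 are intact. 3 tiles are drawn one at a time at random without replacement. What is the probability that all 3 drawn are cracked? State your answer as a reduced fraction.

55/819

Multiply the conditional probabilities at each draw: 12/28 · 11/27 · 10/26 = 1320/19656 = 55/819.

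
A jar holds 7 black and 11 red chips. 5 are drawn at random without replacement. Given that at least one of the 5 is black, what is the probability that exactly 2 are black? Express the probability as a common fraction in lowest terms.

Work in counts. Selections with at least one black: C(18,5) − C(11,5) = 8568 − 462 = 8106.
Of those, selections where exactly 2 are black: C(7,2)·C(11,3) = 21·165 = 3465.
Conditional probability = 3465/8106 = 165/386.

165/386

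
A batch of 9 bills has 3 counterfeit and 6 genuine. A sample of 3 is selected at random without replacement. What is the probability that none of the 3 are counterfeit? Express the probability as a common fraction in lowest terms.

There are C(9,3) = 84 possible selections.
Selections with no counterfeit (all genuine): C(6,3) = 20.
Probability = 20/84 = 5/21.

5/21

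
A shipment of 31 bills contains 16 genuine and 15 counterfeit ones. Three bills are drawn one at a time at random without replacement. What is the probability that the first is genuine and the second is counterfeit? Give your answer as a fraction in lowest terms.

8/31

Multiply the conditional probabilities at each draw: 16/31 · 15/30 = 240/930 = 8/31.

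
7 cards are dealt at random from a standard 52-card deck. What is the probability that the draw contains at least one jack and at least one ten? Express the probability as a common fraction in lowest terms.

3105873/16723070

There are C(52,7) = 133784560 possible draws.
By inclusion-exclusion on the complements, draws missing all jacks or all tens: C(48,7) + C(48,7) − C(44,7) = 73629072 + 73629072 − 38320568 = 108937576.
So draws with at least one of each: 133784560 − 108937576 = 24846984, probability 24846984/133784560 = 3105873/16723070.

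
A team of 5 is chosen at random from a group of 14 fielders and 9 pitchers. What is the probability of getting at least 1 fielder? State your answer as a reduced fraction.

4789/4807

Total selections: C(23,5) = 33649.
The complement is all 5 are pitchers: C(9,5) = 126.
Probability = 1 − 126/33649 = 33523/33649 = 4789/4807.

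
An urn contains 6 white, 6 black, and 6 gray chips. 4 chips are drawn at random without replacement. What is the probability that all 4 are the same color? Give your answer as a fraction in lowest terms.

There are C(18,4) = 3060 ways to draw 4 chips.
All same color: C(6,4) + C(6,4) + C(6,4) = 15 + 15 + 15 = 45.
Probability = 45/3060 = 1/68.

1/68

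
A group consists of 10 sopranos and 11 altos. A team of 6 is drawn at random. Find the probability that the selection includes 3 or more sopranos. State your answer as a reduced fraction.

There are C(21,6) = 54264 ways to choose the 6.
Count the complement (fewer than 3 sopranos): C(10,0)·C(11,6) + C(10,1)·C(11,5) + C(10,2)·C(11,4) = 462 + 4620 + 14850 = 19932.
Probability = 1 − 19932/54264 = 34332/54264 = 2861/4522.

2861/4522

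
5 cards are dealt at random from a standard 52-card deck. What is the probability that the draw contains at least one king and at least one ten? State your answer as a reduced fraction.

There are C(52,5) = 2598960 possible draws.
By inclusion-exclusion on the complements, draws missing all kings or all tens: C(48,5) + C(48,5) − C(44,5) = 1712304 + 1712304 − 1086008 = 2338600.
So draws with at least one of each: 2598960 − 2338600 = 260360, probability 260360/2598960 = 6509/64974.

6509/64974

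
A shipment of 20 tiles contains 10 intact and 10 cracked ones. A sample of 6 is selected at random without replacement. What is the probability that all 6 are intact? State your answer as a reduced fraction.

7/1292

There are C(20,6) = 38760 possible selections.
Selections with all intact: C(10,6) = 210.
Probability = 210/38760 = 7/1292.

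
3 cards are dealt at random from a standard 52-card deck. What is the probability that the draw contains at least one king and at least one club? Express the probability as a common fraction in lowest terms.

There are C(52,3) = 22100 possible draws.
By inclusion-exclusion on the complements, draws missing all kings or all clubs: C(48,3) + C(39,3) − C(36,3) = 17296 + 9139 − 7140 = 19295.
So draws with at least one of each: 22100 − 19295 = 2805, probability 2805/22100 = 33/260.

33/260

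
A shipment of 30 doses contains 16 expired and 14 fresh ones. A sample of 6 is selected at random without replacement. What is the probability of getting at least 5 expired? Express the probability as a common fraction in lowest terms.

152/1305

Total selections: C(30,6) = 593775.
Favorable selections (at least 5 expired): C(16,5)·C(14,1) + C(16,6)·C(14,0) = 61152 + 8008 = 69160.
Probability = 69160/593775 = 152/1305.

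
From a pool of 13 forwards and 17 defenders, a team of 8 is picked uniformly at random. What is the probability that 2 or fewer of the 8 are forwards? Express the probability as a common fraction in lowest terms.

There are C(30,8) = 5852925 ways to choose the 8.
Favorable selections (2 or fewer forwards): C(13,0)·C(17,8) + C(13,1)·C(17,7) + C(13,2)·C(17,6) = 24310 + 252824 + 965328 = 1242462.
Probability = 1242462/5852925 = 31858/150075.

31858/150075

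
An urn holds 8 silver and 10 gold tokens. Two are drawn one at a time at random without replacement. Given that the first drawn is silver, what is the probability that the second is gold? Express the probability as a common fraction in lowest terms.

After removing one silver, 17 remain: 7 silver and 10 gold.
So the probability the next is gold is 10/17.

10/17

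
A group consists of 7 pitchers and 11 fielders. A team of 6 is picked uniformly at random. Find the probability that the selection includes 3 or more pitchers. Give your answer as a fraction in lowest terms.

189/442

Total selections: C(18,6) = 18564.
Favorable selections (3 or more pitchers): C(7,3)·C(11,3) + C(7,4)·C(11,2) + C(7,5)·C(11,1) + C(7,6)·C(11,0) = 5775 + 1925 + 231 + 7 = 7938.
Probability = 7938/18564 = 189/442.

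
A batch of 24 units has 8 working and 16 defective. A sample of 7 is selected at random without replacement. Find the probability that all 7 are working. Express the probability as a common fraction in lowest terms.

1/43263

There are C(24,7) = 346104 possible selections.
Selections with all working: C(8,7) = 8.
Probability = 8/346104 = 1/43263.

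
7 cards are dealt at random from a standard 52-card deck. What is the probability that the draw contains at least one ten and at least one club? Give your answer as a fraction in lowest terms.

There are C(52,7) = 133784560 possible draws.
By inclusion-exclusion on the complements, draws missing all tens or all clubs: C(48,7) + C(39,7) − C(36,7) = 73629072 + 15380937 − 8347680 = 80662329.
So draws with at least one of each: 133784560 − 80662329 = 53122231, probability 53122231/133784560.

53122231/133784560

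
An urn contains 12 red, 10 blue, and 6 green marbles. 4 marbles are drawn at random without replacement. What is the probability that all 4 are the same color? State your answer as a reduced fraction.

There are C(28,4) = 20475 ways to draw 4 marbles.
All same color: C(12,4) + C(10,4) + C(6,4) = 495 + 210 + 15 = 720.
Probability = 720/20475 = 16/455.

16/455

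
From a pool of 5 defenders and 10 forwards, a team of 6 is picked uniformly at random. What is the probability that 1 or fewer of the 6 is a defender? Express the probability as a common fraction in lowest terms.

42/143

There are C(15,6) = 5005 ways to choose the 6.
Favorable selections (1 or fewer defender): C(5,0)·C(10,6) + C(5,1)·C(10,5) = 210 + 1260 = 1470.
Probability = 1470/5005 = 42/143.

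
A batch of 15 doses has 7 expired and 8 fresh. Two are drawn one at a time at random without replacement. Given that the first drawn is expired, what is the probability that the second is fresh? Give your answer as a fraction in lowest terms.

After removing one expired, 14 remain: 6 expired and 8 fresh.
So the probability the next is fresh is 8/14 = 4/7.

4/7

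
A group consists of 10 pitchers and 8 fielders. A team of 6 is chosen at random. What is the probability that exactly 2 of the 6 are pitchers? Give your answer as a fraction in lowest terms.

75/442

The sample space is all 6-subsets of the 18: C(18,6) = 18564.
Selections with exactly 2 pitchers: choose 2 of the 10 pitchers and 4 of the 8 fielders, C(10,2)·C(8,4) = 45·70 = 3150.
Probability = 3150/18564 = 75/442.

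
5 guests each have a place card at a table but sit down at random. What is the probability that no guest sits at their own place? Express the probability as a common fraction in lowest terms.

11/30

There are 5! = 120 seatings.
By inclusion-exclusion, seatings with no fixed points: C(5,0)·5! − C(5,1)·4! + C(5,2)·3! − C(5,3)·2! + C(5,4)·1! − C(5,5)·0! = 44.
Probability = 44/120 = 11/30.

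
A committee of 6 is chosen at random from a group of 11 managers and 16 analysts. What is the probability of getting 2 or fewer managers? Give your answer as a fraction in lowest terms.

Total selections: C(27,6) = 296010.
Favorable selections (2 or fewer managers): C(11,0)·C(16,6) + C(11,1)·C(16,5) + C(11,2)·C(16,4) = 8008 + 48048 + 100100 = 156156.
Probability = 156156/296010 = 182/345.

182/345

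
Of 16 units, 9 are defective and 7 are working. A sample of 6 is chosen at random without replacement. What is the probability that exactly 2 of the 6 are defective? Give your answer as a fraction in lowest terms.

Total number of selections: C(16,6) = 8008.
Selections with exactly 2 defective: choose 2 of the 9 defective and 4 of the 7 working, C(9,2)·C(7,4) = 36·35 = 1260.
Probability = 1260/8008 = 45/286.

45/286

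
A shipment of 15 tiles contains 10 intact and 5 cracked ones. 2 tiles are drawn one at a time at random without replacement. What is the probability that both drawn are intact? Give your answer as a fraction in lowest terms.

Multiply the conditional probabilities at each draw: 10/15 · 9/14 = 90/210 = 3/7.

3/7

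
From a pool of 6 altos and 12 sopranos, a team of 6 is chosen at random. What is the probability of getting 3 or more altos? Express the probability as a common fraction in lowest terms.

1821/6188

Total selections: C(18,6) = 18564.
Count the complement (fewer than 3 altos): C(6,0)·C(12,6) + C(6,1)·C(12,5) + C(6,2)·C(12,4) = 924 + 4752 + 7425 = 13101.
Probability = 1 − 13101/18564 = 5463/18564 = 1821/6188.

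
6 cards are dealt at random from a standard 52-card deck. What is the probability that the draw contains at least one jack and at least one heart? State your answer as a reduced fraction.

6772177/20358520

There are C(52,6) = 20358520 possible draws.
By inclusion-exclusion on the complements, draws missing all jacks or all hearts: C(48,6) + C(39,6) − C(36,6) = 12271512 + 3262623 − 1947792 = 13586343.
So draws with at least one of each: 20358520 − 13586343 = 6772177, probability 6772177/20358520.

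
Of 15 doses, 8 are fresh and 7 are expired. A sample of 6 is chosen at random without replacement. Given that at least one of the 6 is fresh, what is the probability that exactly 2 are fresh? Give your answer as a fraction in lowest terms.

Work in counts. Selections with at least one fresh: C(15,6) − C(7,6) = 5005 − 7 = 4998.
Of those, selections where exactly 2 are fresh: C(8,2)·C(7,4) = 28·35 = 980.
Conditional probability = 980/4998 = 10/51.

10/51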